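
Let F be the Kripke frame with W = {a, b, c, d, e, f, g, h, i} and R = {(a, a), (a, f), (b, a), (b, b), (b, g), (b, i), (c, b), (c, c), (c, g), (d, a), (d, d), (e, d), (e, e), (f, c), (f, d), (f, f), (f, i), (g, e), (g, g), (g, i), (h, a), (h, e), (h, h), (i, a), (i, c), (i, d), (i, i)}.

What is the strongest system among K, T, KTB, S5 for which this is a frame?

T

Reflexive (axiom T): yes — every world is R-related to itself.
Symmetric (axiom B): no — a R f but not f R a.
Euclidean (axiom 5): no — b R a and b R g, but not a R g.
So F validates K, T; KTB would additionally require R to be symmetric. The strongest is T.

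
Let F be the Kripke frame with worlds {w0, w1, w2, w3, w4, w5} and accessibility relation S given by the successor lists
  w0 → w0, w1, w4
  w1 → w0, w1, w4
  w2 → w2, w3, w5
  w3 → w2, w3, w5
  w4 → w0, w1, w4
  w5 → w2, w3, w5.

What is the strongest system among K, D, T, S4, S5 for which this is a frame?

S5

Serial (axiom D): yes — every world has a successor (e.g. w0 S w0).
Reflexive (axiom T): yes — every world is S-related to itself.
Transitive (axiom 4): yes — every two-step S-path is closed by a direct edge.
Euclidean (axiom 5): yes — any two successors of a common world are S-related.
So F validates K, D, T, S4, S5. The strongest is S5.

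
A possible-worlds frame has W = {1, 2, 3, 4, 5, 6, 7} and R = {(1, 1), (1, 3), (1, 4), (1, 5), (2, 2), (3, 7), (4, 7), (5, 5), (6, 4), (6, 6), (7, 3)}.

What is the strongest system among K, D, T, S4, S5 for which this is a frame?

Serial (axiom D): yes — every world has a successor (e.g. 1 R 1).
Reflexive (axiom T): no — 3 is not related to itself.
Transitive (axiom 4): no — 1 R 3 and 3 R 7, but not 1 R 7.
Euclidean (axiom 5): no — 1 R 3 and 1 R 4, but not 3 R 4.
So F validates K, D; T would additionally require R to be reflexive. The strongest is D.

D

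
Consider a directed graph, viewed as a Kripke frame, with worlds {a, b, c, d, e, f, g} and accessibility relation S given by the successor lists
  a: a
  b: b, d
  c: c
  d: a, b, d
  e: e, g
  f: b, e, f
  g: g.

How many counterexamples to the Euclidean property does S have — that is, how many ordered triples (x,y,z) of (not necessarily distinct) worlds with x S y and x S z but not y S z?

Enumerating: (d,a,b), (d,a,d), (d,b,a), (e,g,e), (f,b,e), (f,b,f), (f,e,b), (f,e,f).

8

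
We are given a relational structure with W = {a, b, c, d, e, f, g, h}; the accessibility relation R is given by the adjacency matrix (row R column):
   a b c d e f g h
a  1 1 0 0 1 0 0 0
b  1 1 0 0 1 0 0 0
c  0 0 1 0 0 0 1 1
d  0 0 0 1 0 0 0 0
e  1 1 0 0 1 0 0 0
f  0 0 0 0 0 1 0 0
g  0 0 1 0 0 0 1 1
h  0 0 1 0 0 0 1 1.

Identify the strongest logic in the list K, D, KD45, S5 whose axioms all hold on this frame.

Serial (axiom D): yes — every world has a successor (e.g. a R a).
Euclidean (axiom 5): yes — any two successors of a common world are R-related.
Transitive (axiom 4): yes — every two-step R-path is closed by a direct edge.
Reflexive (axiom T): yes — every world is R-related to itself.
So F validates K, D, KD45, S5. The strongest is S5.

S5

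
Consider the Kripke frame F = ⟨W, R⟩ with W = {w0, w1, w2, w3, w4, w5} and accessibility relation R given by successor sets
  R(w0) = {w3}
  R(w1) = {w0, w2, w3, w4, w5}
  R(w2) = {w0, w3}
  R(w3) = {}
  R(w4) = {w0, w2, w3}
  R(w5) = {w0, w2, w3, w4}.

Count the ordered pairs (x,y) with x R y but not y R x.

Enumerating: (w0,w3), (w1,w0), (w1,w2), (w1,w3), (w1,w4), (w1,w5), (w2,w0), (w2,w3), (w4,w0), (w4,w2), (w4,w3), (w5,w0), (w5,w2), (w5,w3), (w5,w4).

15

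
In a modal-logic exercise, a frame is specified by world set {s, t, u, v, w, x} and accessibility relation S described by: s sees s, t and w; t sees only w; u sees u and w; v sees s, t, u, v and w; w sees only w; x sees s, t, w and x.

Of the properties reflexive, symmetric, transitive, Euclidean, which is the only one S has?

transitive

Reflexive: no — t is not related to itself.
Symmetric: no — s S t but not t S s.
Transitive: yes — every two-step S-path is closed by a direct edge.
Euclidean: no — s S w and s S t, but not w S t.
Only transitive holds.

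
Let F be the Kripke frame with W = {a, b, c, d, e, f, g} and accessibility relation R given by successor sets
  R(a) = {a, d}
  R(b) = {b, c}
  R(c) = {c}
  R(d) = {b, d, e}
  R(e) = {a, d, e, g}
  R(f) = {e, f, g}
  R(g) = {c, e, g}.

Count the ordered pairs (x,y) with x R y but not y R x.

7

Enumerating: (a,d), (b,c), (d,b), (e,a), (f,e), (f,g), (g,c).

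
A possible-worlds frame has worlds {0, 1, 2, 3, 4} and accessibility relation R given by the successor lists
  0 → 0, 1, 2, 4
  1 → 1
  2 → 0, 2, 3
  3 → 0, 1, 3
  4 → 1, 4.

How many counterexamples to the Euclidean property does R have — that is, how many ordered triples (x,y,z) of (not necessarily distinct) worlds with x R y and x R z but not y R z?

13

Enumerating: (0,1,0), (0,1,2), (0,1,4), (0,2,1), (0,2,4), (0,4,0), (0,4,2), (2,0,3), (2,3,2), (3,0,3), (3,1,0), (3,1,3), (4,1,4).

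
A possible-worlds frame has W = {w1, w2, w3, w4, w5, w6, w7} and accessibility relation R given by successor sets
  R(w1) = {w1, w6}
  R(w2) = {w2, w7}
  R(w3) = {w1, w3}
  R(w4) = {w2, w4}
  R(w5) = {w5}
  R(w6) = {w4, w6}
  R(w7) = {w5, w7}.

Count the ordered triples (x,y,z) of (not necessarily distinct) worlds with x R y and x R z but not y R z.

6

Enumerating: (w1,w6,w1), (w2,w7,w2), (w3,w1,w3), (w4,w2,w4), (w6,w4,w6), (w7,w5,w7).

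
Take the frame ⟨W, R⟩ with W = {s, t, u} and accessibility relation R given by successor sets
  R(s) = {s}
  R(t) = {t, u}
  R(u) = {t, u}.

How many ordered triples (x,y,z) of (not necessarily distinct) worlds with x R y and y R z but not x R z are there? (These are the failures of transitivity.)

R is transitive; there are no such tuples.

0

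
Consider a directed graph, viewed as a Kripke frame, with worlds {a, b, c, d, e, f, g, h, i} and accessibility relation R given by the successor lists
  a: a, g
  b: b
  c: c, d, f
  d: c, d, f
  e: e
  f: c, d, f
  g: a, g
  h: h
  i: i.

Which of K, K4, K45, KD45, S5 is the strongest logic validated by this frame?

S5

Transitive (axiom 4): yes — every two-step R-path is closed by a direct edge.
Euclidean (axiom 5): yes — any two successors of a common world are R-related.
Serial (axiom D): yes — every world has a successor (e.g. a R a).
Reflexive (axiom T): yes — every world is R-related to itself.
So F validates K, K4, K45, KD45, S5. The strongest is S5.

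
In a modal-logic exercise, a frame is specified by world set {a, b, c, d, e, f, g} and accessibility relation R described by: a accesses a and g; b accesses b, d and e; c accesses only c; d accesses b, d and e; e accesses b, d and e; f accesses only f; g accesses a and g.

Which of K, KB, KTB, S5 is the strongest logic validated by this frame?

Symmetric (axiom B): yes — every pair in R has its reverse in R.
Reflexive (axiom T): yes — every world is R-related to itself.
Euclidean (axiom 5): yes — any two successors of a common world are R-related.
So F validates K, KB, KTB, S5. The strongest is S5.

S5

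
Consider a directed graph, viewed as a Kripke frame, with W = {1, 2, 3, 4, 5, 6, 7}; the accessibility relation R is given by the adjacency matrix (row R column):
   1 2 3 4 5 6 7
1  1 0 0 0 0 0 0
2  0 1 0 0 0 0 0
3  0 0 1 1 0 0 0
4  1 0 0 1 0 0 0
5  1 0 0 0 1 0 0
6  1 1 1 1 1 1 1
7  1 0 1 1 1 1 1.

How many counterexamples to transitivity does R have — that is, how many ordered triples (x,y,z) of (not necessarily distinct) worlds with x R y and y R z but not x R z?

2

Enumerating: (3,4,1), (7,6,2).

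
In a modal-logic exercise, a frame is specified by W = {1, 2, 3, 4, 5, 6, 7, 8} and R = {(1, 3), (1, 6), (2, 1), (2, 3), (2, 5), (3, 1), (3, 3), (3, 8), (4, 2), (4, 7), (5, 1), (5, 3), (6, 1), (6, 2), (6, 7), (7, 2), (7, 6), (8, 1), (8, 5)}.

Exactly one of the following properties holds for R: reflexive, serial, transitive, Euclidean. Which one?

Reflexive: no — 1 is not related to itself.
Serial: yes — every world has a successor (e.g. 1 R 3).
Transitive: no — 1 R 3 and 3 R 8, but not 1 R 8.
Euclidean: no — 1 R 3 and 1 R 6, but not 3 R 6.
Only serial holds.

serial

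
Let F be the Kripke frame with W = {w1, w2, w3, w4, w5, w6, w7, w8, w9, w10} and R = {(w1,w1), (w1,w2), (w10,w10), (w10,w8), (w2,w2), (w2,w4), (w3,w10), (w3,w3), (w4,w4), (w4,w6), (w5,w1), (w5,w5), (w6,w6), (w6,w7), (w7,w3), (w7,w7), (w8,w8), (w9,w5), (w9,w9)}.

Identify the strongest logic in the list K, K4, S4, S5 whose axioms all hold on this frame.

K

Transitive (axiom 4): no — w1 R w2 and w2 R w4, but not w1 R w4.
Reflexive (axiom T): yes — every world is R-related to itself.
Euclidean (axiom 5): no — w1 R w2 and w1 R w1, but not w2 R w1.
So F validates K; K4 would additionally require R to be transitive. The strongest is K.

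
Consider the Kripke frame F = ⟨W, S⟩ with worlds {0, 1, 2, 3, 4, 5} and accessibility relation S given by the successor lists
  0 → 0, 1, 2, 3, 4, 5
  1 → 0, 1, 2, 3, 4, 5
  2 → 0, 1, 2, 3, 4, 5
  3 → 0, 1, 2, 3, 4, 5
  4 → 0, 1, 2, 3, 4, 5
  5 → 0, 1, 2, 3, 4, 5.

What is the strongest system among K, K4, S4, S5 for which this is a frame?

Transitive (axiom 4): yes — every two-step S-path is closed by a direct edge.
Reflexive (axiom T): yes — every world is S-related to itself.
Euclidean (axiom 5): yes — any two successors of a common world are S-related.
So F validates K, K4, S4, S5. The strongest is S5.

S5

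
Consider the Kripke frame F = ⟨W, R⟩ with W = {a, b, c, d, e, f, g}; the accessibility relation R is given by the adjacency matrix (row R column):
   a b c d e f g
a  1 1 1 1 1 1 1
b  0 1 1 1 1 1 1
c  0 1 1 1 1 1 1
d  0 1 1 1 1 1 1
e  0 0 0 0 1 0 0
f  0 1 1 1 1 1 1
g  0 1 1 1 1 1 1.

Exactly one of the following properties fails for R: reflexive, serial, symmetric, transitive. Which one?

Reflexive: yes — every world is R-related to itself.
Serial: yes — every world has a successor (e.g. a R a).
Symmetric: no — a R b but not b R a.
Transitive: yes — every two-step R-path is closed by a direct edge.
Only symmetric fails.

symmetric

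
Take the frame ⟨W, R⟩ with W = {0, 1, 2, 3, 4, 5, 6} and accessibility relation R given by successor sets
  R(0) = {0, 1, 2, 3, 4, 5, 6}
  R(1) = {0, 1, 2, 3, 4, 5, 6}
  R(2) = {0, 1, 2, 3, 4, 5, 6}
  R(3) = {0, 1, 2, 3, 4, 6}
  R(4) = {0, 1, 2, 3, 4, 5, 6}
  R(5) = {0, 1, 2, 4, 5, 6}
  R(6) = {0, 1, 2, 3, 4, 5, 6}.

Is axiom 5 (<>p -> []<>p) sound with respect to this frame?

No

By correspondence theory, 5 is valid on a frame iff R is Euclidean.
Euclidean: no — 0 R 3 and 0 R 5, but not 3 R 5.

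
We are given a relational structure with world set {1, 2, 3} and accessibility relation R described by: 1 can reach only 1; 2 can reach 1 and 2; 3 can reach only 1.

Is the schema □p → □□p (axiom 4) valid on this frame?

Yes

Axiom 4 corresponds to the accessibility relation being transitive.
Transitive: yes — every two-step R-path is closed by a direct edge.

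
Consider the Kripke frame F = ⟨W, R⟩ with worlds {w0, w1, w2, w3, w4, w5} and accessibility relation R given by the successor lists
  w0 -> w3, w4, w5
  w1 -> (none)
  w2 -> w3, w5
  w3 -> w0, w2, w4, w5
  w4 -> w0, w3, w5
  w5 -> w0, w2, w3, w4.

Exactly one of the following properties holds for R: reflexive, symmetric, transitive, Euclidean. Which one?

symmetric

Reflexive: no — w0 is not related to itself.
Symmetric: yes — every pair in R has its reverse in R.
Transitive: no — w0 R w3 and w3 R w2, but not w0 R w2.
Euclidean: no — w3 R w0 and w3 R w2, but not w0 R w2.
Only symmetric holds.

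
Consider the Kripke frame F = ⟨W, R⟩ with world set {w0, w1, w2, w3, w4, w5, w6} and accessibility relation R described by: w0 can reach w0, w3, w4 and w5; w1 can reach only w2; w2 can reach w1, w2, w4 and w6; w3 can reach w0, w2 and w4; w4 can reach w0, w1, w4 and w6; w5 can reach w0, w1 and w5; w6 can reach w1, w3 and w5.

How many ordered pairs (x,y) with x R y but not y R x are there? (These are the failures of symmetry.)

10

Enumerating: (w2,w4), (w2,w6), (w3,w2), (w3,w4), (w4,w1), (w4,w6), (w5,w1), (w6,w1), (w6,w3), (w6,w5).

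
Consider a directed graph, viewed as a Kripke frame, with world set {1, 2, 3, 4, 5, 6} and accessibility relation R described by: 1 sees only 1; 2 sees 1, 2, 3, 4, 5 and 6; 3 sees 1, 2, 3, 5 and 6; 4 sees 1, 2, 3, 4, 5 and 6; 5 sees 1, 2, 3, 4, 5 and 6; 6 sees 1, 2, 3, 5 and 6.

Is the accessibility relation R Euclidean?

Euclidean: no — 2 R 1 and 2 R 3, but not 1 R 3.

No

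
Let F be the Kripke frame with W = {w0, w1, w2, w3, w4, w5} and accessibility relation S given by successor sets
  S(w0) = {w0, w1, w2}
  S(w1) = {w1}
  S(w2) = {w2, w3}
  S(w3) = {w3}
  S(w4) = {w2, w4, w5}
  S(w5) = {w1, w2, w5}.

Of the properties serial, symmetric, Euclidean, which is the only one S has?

Serial: yes — every world has a successor (e.g. w0 S w0).
Symmetric: no — w0 S w1 but not w1 S w0.
Euclidean: no — w0 S w1 and w0 S w2, but not w1 S w2.
Only serial holds.

serial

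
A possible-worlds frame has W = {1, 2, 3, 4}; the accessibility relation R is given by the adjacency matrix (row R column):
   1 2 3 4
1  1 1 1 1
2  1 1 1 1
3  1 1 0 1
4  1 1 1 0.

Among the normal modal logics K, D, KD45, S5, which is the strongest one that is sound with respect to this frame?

Serial (axiom D): yes — every world has a successor (e.g. 1 R 1).
Euclidean (axiom 5): no — 1 R 3 and 1 R 3, but not 3 R 3.
Transitive (axiom 4): no — 3 R 1 and 1 R 3, but not 3 R 3.
Reflexive (axiom T): no — 3 is not related to itself.
So F validates K, D; KD45 would additionally require R to be Euclidean and transitive. The strongest is D.

D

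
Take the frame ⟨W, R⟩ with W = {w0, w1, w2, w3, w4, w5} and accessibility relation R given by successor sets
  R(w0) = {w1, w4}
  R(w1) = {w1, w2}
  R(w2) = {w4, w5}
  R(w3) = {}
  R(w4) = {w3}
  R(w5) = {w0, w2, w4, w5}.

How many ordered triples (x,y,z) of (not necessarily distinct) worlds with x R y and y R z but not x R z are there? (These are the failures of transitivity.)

9

Enumerating: (w0,w1,w2), (w0,w4,w3), (w1,w2,w4), (w1,w2,w5), (w2,w4,w3), (w2,w5,w0), (w2,w5,w2), (w5,w0,w1), (w5,w4,w3).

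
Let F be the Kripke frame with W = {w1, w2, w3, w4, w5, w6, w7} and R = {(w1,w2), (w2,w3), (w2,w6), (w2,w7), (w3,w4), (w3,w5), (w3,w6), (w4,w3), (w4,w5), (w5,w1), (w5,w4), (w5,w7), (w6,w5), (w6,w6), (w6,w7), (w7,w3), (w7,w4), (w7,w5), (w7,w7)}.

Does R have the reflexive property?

No

Reflexive: no — w1 is not related to itself.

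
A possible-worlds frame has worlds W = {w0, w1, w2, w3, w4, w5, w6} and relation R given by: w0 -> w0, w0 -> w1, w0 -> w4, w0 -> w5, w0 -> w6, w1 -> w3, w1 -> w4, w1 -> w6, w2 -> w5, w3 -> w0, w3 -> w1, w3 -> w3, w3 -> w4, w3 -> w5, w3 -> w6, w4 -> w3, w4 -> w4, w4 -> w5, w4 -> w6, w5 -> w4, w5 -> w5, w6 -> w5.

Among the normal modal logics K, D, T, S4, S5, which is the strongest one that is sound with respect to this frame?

Serial (axiom D): yes — every world has a successor (e.g. w0 R w0).
Reflexive (axiom T): no — w1 is not related to itself.
Transitive (axiom 4): no — w0 R w1 and w1 R w3, but not w0 R w3.
Euclidean (axiom 5): no — w0 R w1 and w0 R w5, but not w1 R w5.
So F validates K, D; T would additionally require R to be reflexive. The strongest is D.

D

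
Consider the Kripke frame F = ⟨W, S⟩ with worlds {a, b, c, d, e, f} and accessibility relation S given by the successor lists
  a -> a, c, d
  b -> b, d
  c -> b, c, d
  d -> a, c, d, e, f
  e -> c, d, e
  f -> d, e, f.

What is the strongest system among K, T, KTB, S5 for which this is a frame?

T

Reflexive (axiom T): yes — every world is S-related to itself.
Symmetric (axiom B): no — a S c but not c S a.
Euclidean (axiom 5): no — c S d and c S b, but not d S b.
So F validates K, T; KTB would additionally require S to be symmetric. The strongest is T.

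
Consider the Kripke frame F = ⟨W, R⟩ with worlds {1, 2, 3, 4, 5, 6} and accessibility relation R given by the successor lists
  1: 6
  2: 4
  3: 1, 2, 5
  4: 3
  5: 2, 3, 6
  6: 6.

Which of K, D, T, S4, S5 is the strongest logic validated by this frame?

Serial (axiom D): yes — every world has a successor (e.g. 1 R 6).
Reflexive (axiom T): no — 1 is not related to itself.
Transitive (axiom 4): no — 2 R 4 and 4 R 3, but not 2 R 3.
Euclidean (axiom 5): no — 3 R 1 and 3 R 2, but not 1 R 2.
So F validates K, D; T would additionally require R to be reflexive. The strongest is D.

D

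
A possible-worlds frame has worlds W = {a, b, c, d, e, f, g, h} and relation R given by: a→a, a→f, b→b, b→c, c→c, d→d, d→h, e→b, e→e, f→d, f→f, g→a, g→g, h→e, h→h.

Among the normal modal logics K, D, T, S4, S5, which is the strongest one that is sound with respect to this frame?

Serial (axiom D): yes — every world has a successor (e.g. a R a).
Reflexive (axiom T): yes — every world is R-related to itself.
Transitive (axiom 4): no — a R f and f R d, but not a R d.
Euclidean (axiom 5): no — a R f and a R a, but not f R a.
So F validates K, D, T; S4 would additionally require R to be transitive. The strongest is T.

T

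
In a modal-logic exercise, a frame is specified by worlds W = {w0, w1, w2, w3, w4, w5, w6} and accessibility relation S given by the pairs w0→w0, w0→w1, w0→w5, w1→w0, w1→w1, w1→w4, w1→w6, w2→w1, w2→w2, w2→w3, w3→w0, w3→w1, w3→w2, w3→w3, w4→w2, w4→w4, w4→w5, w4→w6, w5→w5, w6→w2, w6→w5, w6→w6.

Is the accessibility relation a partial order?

Reflexive: yes — every world is S-related to itself.
Transitive: no — w0 S w1 and w1 S w4, but not w0 S w4.
Antisymmetric: no — w0 S w1 and w1 S w0 with w0 ≠ w1.
So S is not a partial order.

No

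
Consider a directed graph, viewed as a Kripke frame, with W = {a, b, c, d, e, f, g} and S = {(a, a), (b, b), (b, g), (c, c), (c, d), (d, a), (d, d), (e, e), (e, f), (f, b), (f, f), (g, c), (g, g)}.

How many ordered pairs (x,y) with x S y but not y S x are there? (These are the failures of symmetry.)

Enumerating: (b,g), (c,d), (d,a), (e,f), (f,b), (g,c).

6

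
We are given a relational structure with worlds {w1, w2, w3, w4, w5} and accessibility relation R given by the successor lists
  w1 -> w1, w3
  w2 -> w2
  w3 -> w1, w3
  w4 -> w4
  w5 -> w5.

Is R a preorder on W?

Reflexive: yes — every world is R-related to itself.
Transitive: yes — every two-step R-path is closed by a direct edge.
So R is a preorder.

Yes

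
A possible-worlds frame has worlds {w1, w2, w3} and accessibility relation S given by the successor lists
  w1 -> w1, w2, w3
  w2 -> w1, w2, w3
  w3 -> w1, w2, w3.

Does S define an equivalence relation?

Reflexive: yes — every world is S-related to itself.
Symmetric: yes — every pair in S has its reverse in S.
Transitive: yes — every two-step S-path is closed by a direct edge.
So S is an equivalence relation.

Yes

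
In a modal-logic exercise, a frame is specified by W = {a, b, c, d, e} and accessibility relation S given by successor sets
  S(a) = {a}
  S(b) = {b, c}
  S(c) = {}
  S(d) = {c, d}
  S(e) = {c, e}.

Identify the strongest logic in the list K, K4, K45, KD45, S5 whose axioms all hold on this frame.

K4

Transitive (axiom 4): yes — every two-step S-path is closed by a direct edge.
Euclidean (axiom 5): no — b S c and b S b, but not c S b.
Serial (axiom D): no — c has no S-successor.
Reflexive (axiom T): no — c is not related to itself.
So F validates K, K4; K45 would additionally require S to be Euclidean. The strongest is K4.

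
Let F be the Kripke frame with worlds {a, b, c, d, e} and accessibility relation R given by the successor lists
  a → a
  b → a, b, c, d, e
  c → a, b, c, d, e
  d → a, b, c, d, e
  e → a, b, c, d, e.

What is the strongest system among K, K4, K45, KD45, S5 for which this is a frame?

K4

Transitive (axiom 4): yes — every two-step R-path is closed by a direct edge.
Euclidean (axiom 5): no — b R a and b R c, but not a R c.
Serial (axiom D): yes — every world has a successor (e.g. a R a).
Reflexive (axiom T): yes — every world is R-related to itself.
So F validates K, K4; K45 would additionally require R to be Euclidean. The strongest is K4.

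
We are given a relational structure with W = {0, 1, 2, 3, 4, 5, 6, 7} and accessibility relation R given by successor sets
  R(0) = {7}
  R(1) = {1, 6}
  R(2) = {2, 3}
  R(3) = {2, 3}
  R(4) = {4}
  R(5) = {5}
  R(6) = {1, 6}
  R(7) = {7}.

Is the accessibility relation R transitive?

Transitive: yes — every two-step R-path is closed by a direct edge.

Yes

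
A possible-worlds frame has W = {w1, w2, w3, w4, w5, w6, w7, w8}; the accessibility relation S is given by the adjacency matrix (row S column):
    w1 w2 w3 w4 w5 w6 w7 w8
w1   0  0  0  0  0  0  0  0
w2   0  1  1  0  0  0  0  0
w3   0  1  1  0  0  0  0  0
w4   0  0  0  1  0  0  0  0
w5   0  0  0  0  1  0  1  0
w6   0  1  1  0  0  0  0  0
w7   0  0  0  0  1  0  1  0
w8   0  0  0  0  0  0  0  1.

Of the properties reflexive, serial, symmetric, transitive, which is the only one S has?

Reflexive: no — w1 is not related to itself.
Serial: no — w1 has no S-successor.
Symmetric: no — w6 S w2 but not w2 S w6.
Transitive: yes — every two-step S-path is closed by a direct edge.
Only transitive holds.

transitive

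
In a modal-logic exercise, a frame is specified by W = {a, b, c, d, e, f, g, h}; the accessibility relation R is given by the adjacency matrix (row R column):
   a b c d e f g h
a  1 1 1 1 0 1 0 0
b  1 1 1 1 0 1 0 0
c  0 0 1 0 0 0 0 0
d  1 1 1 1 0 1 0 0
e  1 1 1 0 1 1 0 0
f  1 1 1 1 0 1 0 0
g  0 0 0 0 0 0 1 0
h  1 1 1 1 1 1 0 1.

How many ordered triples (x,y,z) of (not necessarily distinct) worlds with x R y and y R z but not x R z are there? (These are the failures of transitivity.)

Enumerating: (e,a,d), (e,b,d), (e,f,d).

3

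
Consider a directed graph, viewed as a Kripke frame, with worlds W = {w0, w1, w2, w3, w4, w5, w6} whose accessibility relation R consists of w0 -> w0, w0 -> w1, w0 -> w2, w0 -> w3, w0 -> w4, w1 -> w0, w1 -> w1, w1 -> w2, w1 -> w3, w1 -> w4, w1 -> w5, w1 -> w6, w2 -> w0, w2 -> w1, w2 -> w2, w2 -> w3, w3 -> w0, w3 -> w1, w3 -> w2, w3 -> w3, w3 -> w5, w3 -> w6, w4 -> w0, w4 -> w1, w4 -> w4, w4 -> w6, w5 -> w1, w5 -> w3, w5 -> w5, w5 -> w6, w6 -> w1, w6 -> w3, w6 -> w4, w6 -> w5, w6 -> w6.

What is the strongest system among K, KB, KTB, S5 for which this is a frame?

Symmetric (axiom B): yes — every pair in R has its reverse in R.
Reflexive (axiom T): yes — every world is R-related to itself.
Euclidean (axiom 5): no — w0 R w2 and w0 R w4, but not w2 R w4.
So F validates K, KB, KTB; S5 would additionally require R to be Euclidean. The strongest is KTB.

KTB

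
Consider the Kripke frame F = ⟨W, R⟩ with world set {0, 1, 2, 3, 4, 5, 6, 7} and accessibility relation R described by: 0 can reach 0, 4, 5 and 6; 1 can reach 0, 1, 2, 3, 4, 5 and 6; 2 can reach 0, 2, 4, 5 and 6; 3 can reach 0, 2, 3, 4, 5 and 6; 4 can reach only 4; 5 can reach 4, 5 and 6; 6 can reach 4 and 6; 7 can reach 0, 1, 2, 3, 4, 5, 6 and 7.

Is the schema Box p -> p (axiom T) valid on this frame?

Yes

Axiom T corresponds to the accessibility relation being reflexive.
Reflexive: yes — every world is R-related to itself.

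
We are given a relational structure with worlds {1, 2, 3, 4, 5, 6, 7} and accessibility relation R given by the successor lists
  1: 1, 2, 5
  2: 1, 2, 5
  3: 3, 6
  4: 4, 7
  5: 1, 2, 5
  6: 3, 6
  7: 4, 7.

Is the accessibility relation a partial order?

Reflexive: yes — every world is R-related to itself.
Transitive: yes — every two-step R-path is closed by a direct edge.
Antisymmetric: no — 1 R 2 and 2 R 1 with 1 ≠ 2.
So R is not a partial order.

No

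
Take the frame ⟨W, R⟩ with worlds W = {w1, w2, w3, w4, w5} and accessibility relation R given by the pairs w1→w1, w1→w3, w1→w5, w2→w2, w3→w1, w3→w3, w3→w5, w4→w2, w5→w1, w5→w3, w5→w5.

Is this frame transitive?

Yes

Transitive: yes — every two-step R-path is closed by a direct edge.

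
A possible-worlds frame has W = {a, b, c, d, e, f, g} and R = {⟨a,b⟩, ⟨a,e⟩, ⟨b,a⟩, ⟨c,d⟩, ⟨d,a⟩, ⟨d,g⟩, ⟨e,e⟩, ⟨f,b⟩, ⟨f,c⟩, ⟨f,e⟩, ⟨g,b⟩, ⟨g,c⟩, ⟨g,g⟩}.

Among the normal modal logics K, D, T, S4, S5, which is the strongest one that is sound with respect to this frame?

D

Serial (axiom D): yes — every world has a successor (e.g. a R b).
Reflexive (axiom T): no — a is not related to itself.
Transitive (axiom 4): no — b R a and a R e, but not b R e.
Euclidean (axiom 5): no — a R b and a R e, but not b R e.
So F validates K, D; T would additionally require R to be reflexive. The strongest is D.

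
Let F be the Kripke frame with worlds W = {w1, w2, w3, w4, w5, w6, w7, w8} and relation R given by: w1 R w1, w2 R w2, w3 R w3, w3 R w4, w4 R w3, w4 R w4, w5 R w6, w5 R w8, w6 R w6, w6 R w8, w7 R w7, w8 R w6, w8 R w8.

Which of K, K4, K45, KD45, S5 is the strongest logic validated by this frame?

Transitive (axiom 4): yes — every two-step R-path is closed by a direct edge.
Euclidean (axiom 5): yes — any two successors of a common world are R-related.
Serial (axiom D): yes — every world has a successor (e.g. w1 R w1).
Reflexive (axiom T): no — w5 is not related to itself.
So F validates K, K4, K45, KD45; S5 would additionally require R to be reflexive. The strongest is KD45.

KD45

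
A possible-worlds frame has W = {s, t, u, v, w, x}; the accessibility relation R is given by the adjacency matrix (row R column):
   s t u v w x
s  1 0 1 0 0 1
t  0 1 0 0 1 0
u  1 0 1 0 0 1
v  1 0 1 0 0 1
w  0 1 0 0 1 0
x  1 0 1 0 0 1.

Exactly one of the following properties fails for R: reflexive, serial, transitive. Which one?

reflexive

Reflexive: no — v is not related to itself.
Serial: yes — every world has a successor (e.g. s R s).
Transitive: yes — every two-step R-path is closed by a direct edge.
Only reflexive fails.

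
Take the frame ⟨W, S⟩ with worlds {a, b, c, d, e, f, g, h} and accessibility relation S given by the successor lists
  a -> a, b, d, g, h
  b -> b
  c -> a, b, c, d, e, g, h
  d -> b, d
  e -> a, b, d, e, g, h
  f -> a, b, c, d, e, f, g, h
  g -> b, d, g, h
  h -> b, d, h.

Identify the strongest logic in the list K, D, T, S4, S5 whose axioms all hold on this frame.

Serial (axiom D): yes — every world has a successor (e.g. a S a).
Reflexive (axiom T): yes — every world is S-related to itself.
Transitive (axiom 4): yes — every two-step S-path is closed by a direct edge.
Euclidean (axiom 5): no — a S b and a S d, but not b S d.
So F validates K, D, T, S4; S5 would additionally require S to be Euclidean. The strongest is S4.

S4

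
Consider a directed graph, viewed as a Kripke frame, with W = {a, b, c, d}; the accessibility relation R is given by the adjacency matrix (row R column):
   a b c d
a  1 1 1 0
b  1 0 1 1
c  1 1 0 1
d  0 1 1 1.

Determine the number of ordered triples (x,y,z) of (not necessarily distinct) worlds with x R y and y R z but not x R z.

10

Enumerating: (a,b,d), (a,c,d), (b,a,b), (b,c,b), (b,d,b), (c,a,c), (c,b,c), (c,d,c), (d,b,a), (d,c,a).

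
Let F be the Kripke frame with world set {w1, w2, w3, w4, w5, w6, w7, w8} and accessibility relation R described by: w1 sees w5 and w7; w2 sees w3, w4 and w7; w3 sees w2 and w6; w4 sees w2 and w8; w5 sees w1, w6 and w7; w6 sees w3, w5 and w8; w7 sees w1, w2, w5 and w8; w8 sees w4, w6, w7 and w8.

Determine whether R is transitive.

No

Transitive: no — w1 R w5 and w5 R w6, but not w1 R w6.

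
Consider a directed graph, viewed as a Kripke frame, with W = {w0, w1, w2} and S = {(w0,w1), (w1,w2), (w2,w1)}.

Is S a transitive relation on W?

Transitive: no — w0 S w1 and w1 S w2, but not w0 S w2.

No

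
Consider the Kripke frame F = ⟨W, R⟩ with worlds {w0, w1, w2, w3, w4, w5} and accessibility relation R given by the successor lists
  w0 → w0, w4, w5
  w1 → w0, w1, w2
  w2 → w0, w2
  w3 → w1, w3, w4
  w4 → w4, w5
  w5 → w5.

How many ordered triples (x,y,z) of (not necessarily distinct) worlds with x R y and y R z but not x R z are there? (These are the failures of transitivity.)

7

Enumerating: (w1,w0,w4), (w1,w0,w5), (w2,w0,w4), (w2,w0,w5), (w3,w1,w0), (w3,w1,w2), (w3,w4,w5).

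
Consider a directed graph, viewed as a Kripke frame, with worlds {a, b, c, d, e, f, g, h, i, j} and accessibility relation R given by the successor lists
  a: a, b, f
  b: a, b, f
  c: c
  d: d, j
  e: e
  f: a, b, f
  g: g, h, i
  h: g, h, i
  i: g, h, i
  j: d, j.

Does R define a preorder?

Reflexive: yes — every world is R-related to itself.
Transitive: yes — every two-step R-path is closed by a direct edge.
So R is a preorder.

Yes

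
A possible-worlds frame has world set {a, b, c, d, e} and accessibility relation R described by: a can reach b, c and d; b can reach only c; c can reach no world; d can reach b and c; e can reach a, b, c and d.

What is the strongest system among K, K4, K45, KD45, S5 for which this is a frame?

Transitive (axiom 4): yes — every two-step R-path is closed by a direct edge.
Euclidean (axiom 5): no — a R b and a R d, but not b R d.
Serial (axiom D): no — c has no R-successor.
Reflexive (axiom T): no — a is not related to itself.
So F validates K, K4; K45 would additionally require R to be Euclidean. The strongest is K4.

K4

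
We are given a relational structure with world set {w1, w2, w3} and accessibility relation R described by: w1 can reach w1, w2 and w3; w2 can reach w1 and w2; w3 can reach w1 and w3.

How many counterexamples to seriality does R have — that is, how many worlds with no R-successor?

R is serial; there are no such worlds.

0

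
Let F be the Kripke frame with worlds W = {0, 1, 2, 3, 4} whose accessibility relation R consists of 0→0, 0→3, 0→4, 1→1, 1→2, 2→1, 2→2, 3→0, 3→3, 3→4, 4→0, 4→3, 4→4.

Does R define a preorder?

Reflexive: yes — every world is R-related to itself.
Transitive: yes — every two-step R-path is closed by a direct edge.
So R is a preorder.

Yes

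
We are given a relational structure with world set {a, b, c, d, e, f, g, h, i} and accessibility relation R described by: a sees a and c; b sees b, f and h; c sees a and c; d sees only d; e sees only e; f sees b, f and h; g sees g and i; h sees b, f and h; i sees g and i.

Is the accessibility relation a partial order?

Reflexive: yes — every world is R-related to itself.
Transitive: yes — every two-step R-path is closed by a direct edge.
Antisymmetric: no — a R c and c R a with a ≠ c.
So R is not a partial order.

No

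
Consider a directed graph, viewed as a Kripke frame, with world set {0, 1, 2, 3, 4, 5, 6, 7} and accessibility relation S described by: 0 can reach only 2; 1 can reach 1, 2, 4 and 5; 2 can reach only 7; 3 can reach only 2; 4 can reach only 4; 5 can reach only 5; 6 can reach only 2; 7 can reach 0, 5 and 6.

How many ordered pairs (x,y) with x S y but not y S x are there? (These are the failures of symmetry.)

10

Enumerating: (0,2), (1,2), (1,4), (1,5), (2,7), (3,2), (6,2), (7,0), (7,5), (7,6).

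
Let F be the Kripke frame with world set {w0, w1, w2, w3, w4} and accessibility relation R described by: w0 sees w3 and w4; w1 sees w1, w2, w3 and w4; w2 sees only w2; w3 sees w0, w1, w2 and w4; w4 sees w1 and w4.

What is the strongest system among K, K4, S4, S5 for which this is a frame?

Transitive (axiom 4): no — w0 R w3 and w3 R w1, but not w0 R w1.
Reflexive (axiom T): no — w0 is not related to itself.
Euclidean (axiom 5): no — w0 R w4 and w0 R w3, but not w4 R w3.
So F validates K; K4 would additionally require R to be transitive. The strongest is K.

K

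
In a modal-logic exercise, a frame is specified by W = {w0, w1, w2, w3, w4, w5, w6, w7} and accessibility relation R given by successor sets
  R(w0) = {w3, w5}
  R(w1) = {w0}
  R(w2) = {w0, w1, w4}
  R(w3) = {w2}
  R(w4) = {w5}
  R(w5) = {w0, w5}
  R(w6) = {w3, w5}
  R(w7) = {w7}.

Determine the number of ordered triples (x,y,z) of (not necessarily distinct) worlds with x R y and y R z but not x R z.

14

Enumerating: (w0,w3,w2), (w0,w5,w0), (w1,w0,w3), (w1,w0,w5), (w2,w0,w3), (w2,w0,w5), (w2,w4,w5), (w3,w2,w0), (w3,w2,w1), (w3,w2,w4), (w4,w5,w0), (w5,w0,w3), (w6,w3,w2), (w6,w5,w0).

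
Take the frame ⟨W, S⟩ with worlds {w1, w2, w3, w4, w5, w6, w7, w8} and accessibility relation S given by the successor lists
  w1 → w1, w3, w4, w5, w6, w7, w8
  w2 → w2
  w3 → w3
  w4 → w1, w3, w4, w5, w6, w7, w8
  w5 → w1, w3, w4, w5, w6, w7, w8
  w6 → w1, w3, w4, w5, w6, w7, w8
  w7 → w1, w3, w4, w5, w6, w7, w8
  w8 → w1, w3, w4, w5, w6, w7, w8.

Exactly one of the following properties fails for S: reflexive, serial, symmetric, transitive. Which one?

symmetric

Reflexive: yes — every world is S-related to itself.
Serial: yes — every world has a successor (e.g. w1 S w1).
Symmetric: no — w1 S w3 but not w3 S w1.
Transitive: yes — every two-step S-path is closed by a direct edge.
Only symmetric fails.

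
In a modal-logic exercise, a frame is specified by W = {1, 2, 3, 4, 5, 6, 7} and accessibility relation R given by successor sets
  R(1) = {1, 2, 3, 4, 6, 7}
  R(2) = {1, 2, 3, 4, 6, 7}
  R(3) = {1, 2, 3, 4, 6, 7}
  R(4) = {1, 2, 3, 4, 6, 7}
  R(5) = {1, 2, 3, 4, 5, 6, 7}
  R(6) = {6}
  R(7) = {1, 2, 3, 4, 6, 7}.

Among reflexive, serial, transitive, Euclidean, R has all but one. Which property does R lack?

Euclidean

Reflexive: yes — every world is R-related to itself.
Serial: yes — every world has a successor (e.g. 1 R 1).
Transitive: yes — every two-step R-path is closed by a direct edge.
Euclidean: no — 1 R 6 and 1 R 2, but not 6 R 2.
Only Euclidean fails.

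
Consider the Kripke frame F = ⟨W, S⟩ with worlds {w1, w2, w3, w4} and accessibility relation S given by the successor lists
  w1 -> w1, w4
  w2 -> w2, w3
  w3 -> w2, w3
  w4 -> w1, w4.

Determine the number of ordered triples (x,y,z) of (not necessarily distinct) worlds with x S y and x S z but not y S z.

0

S is Euclidean; there are no such tuples.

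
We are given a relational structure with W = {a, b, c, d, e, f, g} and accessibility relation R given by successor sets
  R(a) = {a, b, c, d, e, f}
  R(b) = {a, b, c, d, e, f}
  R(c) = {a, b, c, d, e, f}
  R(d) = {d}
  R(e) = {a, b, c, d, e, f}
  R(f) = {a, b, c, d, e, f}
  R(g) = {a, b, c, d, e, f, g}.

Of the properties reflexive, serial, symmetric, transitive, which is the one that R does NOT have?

Reflexive: yes — every world is R-related to itself.
Serial: yes — every world has a successor (e.g. a R a).
Symmetric: no — a R d but not d R a.
Transitive: yes — every two-step R-path is closed by a direct edge.
Only symmetric fails.

symmetric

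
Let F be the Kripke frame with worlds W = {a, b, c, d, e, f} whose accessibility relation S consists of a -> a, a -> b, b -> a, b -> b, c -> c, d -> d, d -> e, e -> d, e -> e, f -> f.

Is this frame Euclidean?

Euclidean: yes — any two successors of a common world are S-related.

Yes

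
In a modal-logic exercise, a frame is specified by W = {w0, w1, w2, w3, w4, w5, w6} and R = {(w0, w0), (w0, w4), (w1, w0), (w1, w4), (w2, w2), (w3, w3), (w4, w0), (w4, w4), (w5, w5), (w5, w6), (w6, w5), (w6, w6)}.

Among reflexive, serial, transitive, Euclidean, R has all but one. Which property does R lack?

Reflexive: no — w1 is not related to itself.
Serial: yes — every world has a successor (e.g. w0 R w0).
Transitive: yes — every two-step R-path is closed by a direct edge.
Euclidean: yes — any two successors of a common world are R-related.
Only reflexive fails.

reflexive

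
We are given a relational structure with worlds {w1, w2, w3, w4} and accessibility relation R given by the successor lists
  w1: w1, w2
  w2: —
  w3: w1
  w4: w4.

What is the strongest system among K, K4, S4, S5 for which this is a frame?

K

Transitive (axiom 4): no — w3 R w1 and w1 R w2, but not w3 R w2.
Reflexive (axiom T): no — w2 is not related to itself.
Euclidean (axiom 5): no — w1 R w2 and w1 R w1, but not w2 R w1.
So F validates K; K4 would additionally require R to be transitive. The strongest is K.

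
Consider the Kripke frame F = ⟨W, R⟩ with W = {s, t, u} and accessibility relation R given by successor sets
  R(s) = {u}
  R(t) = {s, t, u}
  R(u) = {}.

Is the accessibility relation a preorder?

No

Reflexive: no — s is not related to itself.
Transitive: yes — every two-step R-path is closed by a direct edge.
So R is not a preorder.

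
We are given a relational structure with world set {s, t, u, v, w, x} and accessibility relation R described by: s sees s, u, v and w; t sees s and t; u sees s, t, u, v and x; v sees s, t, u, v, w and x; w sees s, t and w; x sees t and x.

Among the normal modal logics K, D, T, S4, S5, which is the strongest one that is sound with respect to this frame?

T

Serial (axiom D): yes — every world has a successor (e.g. s R s).
Reflexive (axiom T): yes — every world is R-related to itself.
Transitive (axiom 4): no — s R u and u R t, but not s R t.
Euclidean (axiom 5): no — s R u and s R w, but not u R w.
So F validates K, D, T; S4 would additionally require R to be transitive. The strongest is T.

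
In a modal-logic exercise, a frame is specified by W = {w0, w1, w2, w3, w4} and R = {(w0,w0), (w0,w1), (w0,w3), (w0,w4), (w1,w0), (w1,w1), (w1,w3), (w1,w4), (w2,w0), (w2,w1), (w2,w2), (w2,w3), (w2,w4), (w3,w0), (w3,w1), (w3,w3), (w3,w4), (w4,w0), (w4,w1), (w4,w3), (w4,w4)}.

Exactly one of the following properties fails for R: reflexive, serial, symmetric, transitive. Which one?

Reflexive: yes — every world is R-related to itself.
Serial: yes — every world has a successor (e.g. w0 R w0).
Symmetric: no — w2 R w0 but not w0 R w2.
Transitive: yes — every two-step R-path is closed by a direct edge.
Only symmetric fails.

symmetric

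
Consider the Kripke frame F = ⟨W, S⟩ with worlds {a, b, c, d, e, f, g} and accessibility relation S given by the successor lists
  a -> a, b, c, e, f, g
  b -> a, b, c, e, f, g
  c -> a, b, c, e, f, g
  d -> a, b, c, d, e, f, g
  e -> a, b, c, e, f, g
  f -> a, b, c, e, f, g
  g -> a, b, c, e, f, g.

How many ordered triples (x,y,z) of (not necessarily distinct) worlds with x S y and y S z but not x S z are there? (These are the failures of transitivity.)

0

S is transitive; there are no such tuples.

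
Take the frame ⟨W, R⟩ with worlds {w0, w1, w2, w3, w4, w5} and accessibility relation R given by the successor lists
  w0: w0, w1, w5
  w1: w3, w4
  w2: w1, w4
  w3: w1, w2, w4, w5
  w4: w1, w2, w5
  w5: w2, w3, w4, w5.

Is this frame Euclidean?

Euclidean: no — w0 R w1 and w0 R w5, but not w1 R w5.

No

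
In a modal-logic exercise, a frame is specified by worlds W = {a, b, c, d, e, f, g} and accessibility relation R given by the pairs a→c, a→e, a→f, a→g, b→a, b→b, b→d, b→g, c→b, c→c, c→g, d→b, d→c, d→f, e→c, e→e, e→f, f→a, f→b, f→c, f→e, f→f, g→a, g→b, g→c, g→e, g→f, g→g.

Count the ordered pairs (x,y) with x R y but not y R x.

Enumerating: (a,c), (a,e), (b,a), (c,b), (d,c), (d,f), (e,c), (f,b), (f,c), (g,e), (g,f).

11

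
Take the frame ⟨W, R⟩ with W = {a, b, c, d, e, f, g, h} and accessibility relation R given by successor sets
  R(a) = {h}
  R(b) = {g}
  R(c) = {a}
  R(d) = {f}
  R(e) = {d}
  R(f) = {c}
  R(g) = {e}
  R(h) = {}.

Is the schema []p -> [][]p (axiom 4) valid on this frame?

No

Axiom 4 corresponds to the accessibility relation being transitive.
Transitive: no — b R g and g R e, but not b R e.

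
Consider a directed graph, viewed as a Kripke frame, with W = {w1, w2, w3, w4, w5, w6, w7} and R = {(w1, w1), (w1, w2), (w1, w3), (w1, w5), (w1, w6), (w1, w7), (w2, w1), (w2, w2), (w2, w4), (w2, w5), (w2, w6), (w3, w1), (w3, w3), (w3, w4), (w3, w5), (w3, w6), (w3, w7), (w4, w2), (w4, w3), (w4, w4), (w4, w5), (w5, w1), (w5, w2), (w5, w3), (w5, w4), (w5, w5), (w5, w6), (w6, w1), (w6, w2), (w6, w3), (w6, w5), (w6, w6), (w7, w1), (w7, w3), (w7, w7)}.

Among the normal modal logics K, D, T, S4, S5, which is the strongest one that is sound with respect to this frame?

T

Serial (axiom D): yes — every world has a successor (e.g. w1 R w1).
Reflexive (axiom T): yes — every world is R-related to itself.
Transitive (axiom 4): no — w1 R w2 and w2 R w4, but not w1 R w4.
Euclidean (axiom 5): no — w1 R w2 and w1 R w3, but not w2 R w3.
So F validates K, D, T; S4 would additionally require R to be transitive. The strongest is T.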